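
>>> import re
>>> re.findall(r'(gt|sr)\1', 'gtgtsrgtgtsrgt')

The backreference `\1` re-matches whatever the first group consumed, character for character.
Matches: at [0:4] match 'gtgt', group 1 = 'gt'; at [6:10] match 'gtgt', group 1 = 'gt'.
With a single group, `findall` returns only what that group captured — 2 items.

['gt', 'gt']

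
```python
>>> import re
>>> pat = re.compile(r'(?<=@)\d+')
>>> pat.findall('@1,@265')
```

['1', '265']

The `(?=…)`/`(?<=…)` assertion just peeks at neighbouring text; it doesn't advance the match position.
Scanning left to right: at [1:2] → '1'; at [4:7] → '265'.
Since nothing is captured, `findall` lists the 2 matched substrings directly.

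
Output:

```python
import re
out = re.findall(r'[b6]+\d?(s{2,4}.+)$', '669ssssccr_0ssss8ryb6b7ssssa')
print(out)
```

The pattern matches one or more of one of [b6], then optionally a digit; then 2 to 4 of the literal 's', then one or more of any character (captured); then anchored at the end.
Matches: at [0:28] match '669ssssccr_0ssss8ryb6b7ssssa', group 1 = 'ssssccr_0ssss8ryb6b7ssssa'.
One capturing group, so `findall` returns just the captured substring from the one match — 1 in all.

['ssssccr_0ssss8ryb6b7ssssa']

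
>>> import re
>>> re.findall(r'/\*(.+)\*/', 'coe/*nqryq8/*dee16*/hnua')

Walking the string: at [3:20] match '/*nqryq8/*dee16*/', group 1 = 'nqryq8/*dee16'.
`findall` collects group 1 from the one match (1 total).

['nqryq8/*dee16']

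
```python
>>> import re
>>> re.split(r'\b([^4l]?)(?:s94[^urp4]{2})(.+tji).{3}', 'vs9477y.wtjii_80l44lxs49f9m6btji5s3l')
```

Pattern: a word boundary (`\b`, zero-width); then optionally any character except [4l] (captured); then the literal 's94', then exactly 2 of any character except [urp4] (non-capturing group); then one or more of any character, then the literal 'tj', then a literal 'i' (captured); then exactly 3 of any character.
Matches to split on: at [0:35] → 'vs9477y.wtjii_80l44lxs49f9m6btji5s3'.
`re.split` interleaves the captured-group text with the surrounding fragments.

['', 'v', 'y.wtjii_80l44lxs49f9m6btji', 'l']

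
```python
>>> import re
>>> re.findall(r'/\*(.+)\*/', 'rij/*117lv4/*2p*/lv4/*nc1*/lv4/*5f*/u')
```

Because there's exactly one group, `findall` drops the full match and keeps group 1 from the one hit.

['117lv4/*2p*/lv4/*nc1*/lv4/*5f']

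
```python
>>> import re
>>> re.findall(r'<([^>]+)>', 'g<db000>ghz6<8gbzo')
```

['db000']

`findall` collects group 1 from the one match (1 total).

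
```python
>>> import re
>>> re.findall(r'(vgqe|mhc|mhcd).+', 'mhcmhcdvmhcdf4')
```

With a single group, `findall` returns only what that group captured — 1 item.

['mhc']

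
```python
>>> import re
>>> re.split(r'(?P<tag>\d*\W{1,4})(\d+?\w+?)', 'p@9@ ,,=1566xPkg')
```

This matches zero or more of a digit, then 1 to 4 of a non-word character (captured as 'tag'); then one or more of a digit (lazy), then one or more of a word character (lazy) (captured).
A non-greedy quantifier consumes as few characters as it can — just enough that the remainder of the pattern still matches from where it stops; whatever follows it matches normally.
Matches to split on: at [4:10] → ' ,,=15'.
With a capturing group present, the delimiter's captured portion is kept in the result list.

['p@9@', ' ,,=', '15', '66xPkg']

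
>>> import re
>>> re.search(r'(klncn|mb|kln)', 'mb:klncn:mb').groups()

The match spans [0:2] → 'mb'.
Captured: group 1 = 'mb'.

('mb',)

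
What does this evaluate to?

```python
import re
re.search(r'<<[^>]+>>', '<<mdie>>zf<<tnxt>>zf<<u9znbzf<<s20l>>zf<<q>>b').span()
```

Unlike `match`, `search` isn't anchored — it looks for the pattern anywhere in the string.
The match spans [0:8] → '<<mdie>>'.

(0, 8)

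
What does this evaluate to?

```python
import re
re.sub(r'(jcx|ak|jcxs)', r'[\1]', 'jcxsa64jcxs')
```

Alternation isn't longest-match — the leftmost alternative that fits at this position is chosen.
Matches: at [0:3] → 'jcx'; at [7:10] → 'jcx'.
Each match is replaced using the text its own group 1 captured.

'[jcx]sa64[jcx]s'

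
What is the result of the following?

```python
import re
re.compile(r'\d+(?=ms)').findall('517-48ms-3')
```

Because the assertion is zero-width, the text it checks is not consumed and won't appear in the result.
Scanning left to right: at [4:6] → '48'.
With no groups in the pattern, `findall` gives back each whole match — 1 here.

['48']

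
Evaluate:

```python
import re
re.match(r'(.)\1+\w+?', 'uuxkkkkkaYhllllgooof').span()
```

`re.match` only tries the pattern at the start of the string.
The match spans [0:3] → 'uux'.

(0, 3)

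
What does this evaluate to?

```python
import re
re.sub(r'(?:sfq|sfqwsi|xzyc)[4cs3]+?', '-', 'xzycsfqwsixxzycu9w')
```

'-fqwsixxzycu9w'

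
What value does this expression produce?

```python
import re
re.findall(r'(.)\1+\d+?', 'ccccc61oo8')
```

`\1` is not a pattern — it's the concrete string captured by group 1, re-applied verbatim.
`findall` collects group 1 from each match (2 total).

['c', 'o']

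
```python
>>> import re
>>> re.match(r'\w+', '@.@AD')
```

None

With `match`, the pattern is implicitly anchored at the beginning.
Here position 0 doesn't satisfy it, so the call returns None.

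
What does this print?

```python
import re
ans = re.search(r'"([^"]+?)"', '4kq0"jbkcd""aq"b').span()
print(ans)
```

(4, 11)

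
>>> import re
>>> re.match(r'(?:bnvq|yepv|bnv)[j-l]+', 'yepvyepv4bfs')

With `match`, the pattern is implicitly anchored at the beginning.
Here position 0 doesn't satisfy it, so the call returns None.

None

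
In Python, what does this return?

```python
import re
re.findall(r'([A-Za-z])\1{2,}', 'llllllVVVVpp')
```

After group 1 captures some text, `\1` only succeeds where that same text appears again.
With a single group, `findall` returns only what that group captured — 2 items.

['l', 'V']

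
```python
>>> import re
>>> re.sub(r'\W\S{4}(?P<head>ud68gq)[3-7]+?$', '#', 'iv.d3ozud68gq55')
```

'iv#'

The pattern matches a non-word character, then exactly 4 of a non-whitespace character; then the literal 'ud6', then the literal '8gq' (captured as 'head'); then one or more of a character in [3-7] (lazy); then anchored at the end.
Matches: at [2:15] → '.d3ozud68gq55'.
`sub` substitutes '#' at each match site.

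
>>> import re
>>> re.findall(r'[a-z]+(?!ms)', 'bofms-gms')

['bofms', 'gms']

The negative lookaround is zero-width — it rules out positions where the adjacent text would match, without consuming anything.
Matches: at [0:5] → 'bofms'; at [6:9] → 'gms'.
Since nothing is captured, `findall` lists the 2 matched substrings directly.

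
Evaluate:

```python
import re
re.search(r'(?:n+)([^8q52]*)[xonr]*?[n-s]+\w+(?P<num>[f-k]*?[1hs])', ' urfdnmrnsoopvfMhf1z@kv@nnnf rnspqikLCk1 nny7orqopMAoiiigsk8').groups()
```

Pattern: one or more of a literal 'n' (non-capturing group); then zero or more of any character except [8q52] (captured); then zero or more of one of [xonr] (lazy); then one or more of a character in [n-s], then one or more of a word character; then zero or more of a character in [f-k] (lazy), then one of [1hs] (captured as 'num').
Unlike `match`, `search` isn't anchored — it looks for the pattern anywhere in the string.
The match spans [5:40] → 'nmrnsoopvfMhf1z@kv@nnnf rnspqikLCk1'.
Captured: group 1 = 'mrnsoopvfMhf1z@kv@nnnf rnsp', group 2 = '1'.

('mrnsoopvfMhf1z@kv@nnnf rnsp', '1')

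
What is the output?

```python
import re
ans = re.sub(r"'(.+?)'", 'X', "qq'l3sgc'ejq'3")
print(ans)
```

qqXejq'3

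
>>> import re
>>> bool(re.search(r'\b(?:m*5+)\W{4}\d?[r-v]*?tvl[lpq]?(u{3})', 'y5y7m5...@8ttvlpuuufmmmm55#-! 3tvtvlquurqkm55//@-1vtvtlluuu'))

False

This matches a word boundary (`\b`, zero-width); then zero or more of a literal 'm', then one or more of the literal '5' (non-capturing group); then exactly 4 of a non-word character, then optionally a digit, then zero or more of a character in [r-v] (lazy); then the literal 'tvl', then optionally one of [lpq]; then exactly 3 of a literal 'u' (captured).
`re.search` scans for the first position where the pattern succeeds.
Here the pattern never matches, so the call returns None, and `bool(None)` is False.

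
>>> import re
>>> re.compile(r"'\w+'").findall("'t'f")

Walking the string: at [0:3] → "'t'".
No capturing groups, so `findall` returns the 1 full match string.

["'t'"]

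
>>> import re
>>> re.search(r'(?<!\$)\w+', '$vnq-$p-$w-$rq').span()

Because the assertion is negative and zero-width, positions next to the forbidden text are skipped.
`re.search` scans for the first position where the pattern succeeds.
The match spans [2:4] → 'nq'.

(2, 4)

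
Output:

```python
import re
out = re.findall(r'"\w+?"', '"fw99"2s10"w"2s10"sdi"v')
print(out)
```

['"fw99"', '"w"', '"sdi"']

Scanning left to right: at [0:6] → '"fw99"'; at [10:13] → '"w"'; at [17:22] → '"sdi"'.
No capturing groups, so `findall` returns the 3 full match strings.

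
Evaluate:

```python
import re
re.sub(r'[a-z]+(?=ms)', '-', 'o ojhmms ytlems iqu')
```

The lookaround is zero-width — it requires the adjacent text to match without consuming it, so the asserted text isn't part of the match.
Every occurrence is swapped for '-'.

'o -ms -ms iqu'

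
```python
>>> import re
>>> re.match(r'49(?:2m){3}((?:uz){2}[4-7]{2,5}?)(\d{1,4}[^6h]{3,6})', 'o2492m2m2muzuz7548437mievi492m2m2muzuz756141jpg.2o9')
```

None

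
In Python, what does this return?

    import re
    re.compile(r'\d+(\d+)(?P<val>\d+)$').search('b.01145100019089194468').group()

'01145100019089194468'

The pattern matches one or more of a digit; then one or more of a digit (captured); then one or more of a digit (captured as 'val'); then anchored at the end.
`re.search` scans for the first position where the pattern succeeds.
The match spans [2:22] → '01145100019089194468'.
Captured: group 1 = '6', group 2 = '8'.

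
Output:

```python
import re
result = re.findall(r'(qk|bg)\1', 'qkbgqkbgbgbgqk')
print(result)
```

The backreference `\1` re-matches whatever the first group consumed, character for character.
Because there's exactly one group, `findall` drops the full match and keeps group 1 from the one hit.

['bg']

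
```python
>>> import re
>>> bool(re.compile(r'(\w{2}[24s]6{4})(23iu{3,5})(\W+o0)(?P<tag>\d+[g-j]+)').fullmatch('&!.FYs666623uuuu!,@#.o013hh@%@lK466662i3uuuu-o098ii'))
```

Pattern: exactly 2 of a word character, then one of [24s], then exactly 4 of a literal '6' (captured); then the literal '23i', then 3 to 5 of the literal 'u' (captured); then one or more of a non-word character, then the literal 'o0' (captured); then one or more of a digit, then one or more of a character in [g-j] (captured as 'tag').
For `fullmatch`, every character of the input must be accounted for by the pattern.
Here the string isn't matched end-to-end, so the call returns None, and `bool(None)` is False.

False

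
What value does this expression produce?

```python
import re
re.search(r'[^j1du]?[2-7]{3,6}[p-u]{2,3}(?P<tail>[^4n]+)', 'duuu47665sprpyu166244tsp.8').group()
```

'47665sprpyu1662'

Pattern: optionally any character except [j1du], then 3 to 6 of a character in [2-7], then 2 to 3 of a character in [p-u]; then one or more of any character except [4n] (captured as 'tail').
`re.search` tries every starting position until one works.
The match spans [4:19] → '47665sprpyu1662'.
Captured: group 1 = 'pyu1662'.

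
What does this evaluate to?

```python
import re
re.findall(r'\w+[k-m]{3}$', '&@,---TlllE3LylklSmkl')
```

['TlllE3LylklSmkl']

Since nothing is captured, `findall` lists the 1 matched substring directly.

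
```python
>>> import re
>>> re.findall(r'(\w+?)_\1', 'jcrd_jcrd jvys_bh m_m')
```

['jcrd', 'm']

A backreference is literal: `\1` must see the identical characters the first group matched.
Walking the string: at [0:9] match 'jcrd_jcrd', group 1 = 'jcrd'; at [18:21] match 'm_m', group 1 = 'm'.
`findall` collects group 1 from each match (2 total).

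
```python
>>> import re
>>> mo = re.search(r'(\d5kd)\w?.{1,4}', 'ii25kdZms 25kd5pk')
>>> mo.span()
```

The match spans [2:11] → '25kdZms 2'.

(2, 11)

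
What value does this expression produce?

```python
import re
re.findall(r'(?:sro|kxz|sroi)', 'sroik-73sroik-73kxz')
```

['sro', 'sro', 'kxz']

`|` is ordered: at each position the engine commits to the first alternative that works.
Since nothing is captured, `findall` lists the 3 matched substrings directly.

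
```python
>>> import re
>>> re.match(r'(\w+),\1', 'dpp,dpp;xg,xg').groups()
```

`\1` is not a pattern — it's the concrete string captured by group 1, re-applied verbatim.
`re.match` only tries the pattern at the start of the string.
The match spans [0:7] → 'dpp,dpp'.
Captured: group 1 = 'dpp'.

('dpp',)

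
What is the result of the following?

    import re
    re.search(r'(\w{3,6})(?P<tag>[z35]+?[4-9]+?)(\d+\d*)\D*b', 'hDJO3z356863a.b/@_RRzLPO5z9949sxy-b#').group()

This matches 3 to 6 of a word character (captured); then one or more of one of [z35] (lazy), then one or more of a character in [4-9] (lazy) (captured as 'tag'); then one or more of a digit, then zero or more of a digit (captured); then zero or more of a non-digit, then a literal 'b'.
`search` walks the string left to right and returns the first match it finds.
The match spans [0:15] → 'hDJO3z356863a.b'.
Captured: group 1 = 'hDJO3z', group 2 = '35', group 3 = '6863'.

'hDJO3z356863a.b'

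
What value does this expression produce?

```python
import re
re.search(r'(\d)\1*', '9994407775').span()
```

(0, 3)

`\1` is not a pattern — it's the concrete string captured by group 1, re-applied verbatim.
The match spans [0:3] → '999'.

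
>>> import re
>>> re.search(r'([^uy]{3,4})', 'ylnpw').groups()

('lnpw',)

The match spans [1:5] → 'lnpw'.
Captured: group 1 = 'lnpw'.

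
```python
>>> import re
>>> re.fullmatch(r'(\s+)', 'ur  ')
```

Pattern: one or more of whitespace (captured).
`fullmatch` succeeds only if the pattern covers the string from start to end.
Here the pattern can't cover the whole string, so the call returns None.

None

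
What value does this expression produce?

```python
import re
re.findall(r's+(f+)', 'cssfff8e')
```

['fff']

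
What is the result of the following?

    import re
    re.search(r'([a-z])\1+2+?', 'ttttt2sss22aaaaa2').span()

`\1` has to match the exact text group 1 already captured.
The match spans [0:6] → 'ttttt2'.

(0, 6)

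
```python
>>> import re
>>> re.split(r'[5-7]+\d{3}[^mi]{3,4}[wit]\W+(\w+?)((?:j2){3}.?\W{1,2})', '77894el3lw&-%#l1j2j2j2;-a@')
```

['', 'l1', 'j2j2j2;-', 'a@']

With a capturing group present, the delimiter's captured portion is kept in the result list.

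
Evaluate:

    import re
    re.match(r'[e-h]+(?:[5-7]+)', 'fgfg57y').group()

'fgfg57'

`re.match` only tries the pattern at the start of the string.
The match spans [0:6] → 'fgfg57'.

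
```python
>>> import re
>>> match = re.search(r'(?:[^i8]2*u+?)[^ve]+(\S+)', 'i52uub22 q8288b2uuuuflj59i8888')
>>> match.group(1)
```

'8'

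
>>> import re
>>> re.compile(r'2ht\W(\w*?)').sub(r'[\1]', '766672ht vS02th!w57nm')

Pattern: the literal '2ht', then a non-word character; then zero or more of a word character (lazy) (captured).
A non-greedy quantifier consumes as few characters as it can — just enough that the remainder of the pattern still matches from where it stops; whatever follows it matches normally.
Matches: at [5:9] → '2ht '.
The replacement refers to a captured group, so each match is rewritten using its own captured text.

'76667[]vS02th!w57nm'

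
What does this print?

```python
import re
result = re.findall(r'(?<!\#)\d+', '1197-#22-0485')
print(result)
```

The negative lookahead/lookbehind blocks any match where the forbidden context is present.
No capturing groups, so `findall` returns the 3 full match strings.

['1197', '2', '0485']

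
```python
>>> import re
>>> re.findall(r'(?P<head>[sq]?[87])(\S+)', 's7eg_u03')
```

[('s7', 'eg_u03')]

Pattern: optionally one of [sq], then one of [87] (captured as 'head'); then one or more of a non-whitespace character (captured).
Scanning left to right: at [0:8] match 's7eg_u03', groups = ('s7', 'eg_u03').
`findall` packs the 2 group values into a tuple for every match.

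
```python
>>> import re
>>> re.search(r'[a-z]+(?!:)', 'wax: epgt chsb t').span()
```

Because the assertion is negative and zero-width, positions next to the forbidden text are skipped.
Unlike `match`, `search` isn't anchored — it looks for the pattern anywhere in the string.
The match spans [0:2] → 'wa'.

(0, 2)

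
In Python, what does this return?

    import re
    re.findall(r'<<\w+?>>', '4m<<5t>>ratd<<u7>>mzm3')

['<<5t>>', '<<u7>>']

Scanning left to right: at [2:8] → '<<5t>>'; at [12:18] → '<<u7>>'.
Since nothing is captured, `findall` lists the 2 matched substrings directly.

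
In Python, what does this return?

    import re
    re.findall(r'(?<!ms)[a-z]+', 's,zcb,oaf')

`(?!…)`/`(?<!…)` only lets a position through if the neighbouring text does NOT match; no characters are consumed.
Matches: at [0:1] → 's'; at [2:5] → 'zcb'; at [6:9] → 'oaf'.
With no groups in the pattern, `findall` gives back each whole match — 3 here.

['s', 'zcb', 'oaf']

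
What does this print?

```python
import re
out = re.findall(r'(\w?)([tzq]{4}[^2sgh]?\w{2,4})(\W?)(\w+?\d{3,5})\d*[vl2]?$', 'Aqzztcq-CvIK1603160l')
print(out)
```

[('A', 'qzztcq', '-', 'CvIK16031')]

This matches optionally a word character (captured); then exactly 4 of one of [tzq], then optionally any character except [2sgh], then 2 to 4 of a word character (captured); then optionally a non-word character (captured); then one or more of a word character (lazy), then 3 to 5 of a digit (captured); then zero or more of a digit, then optionally one of [vl2]; then anchored at the end.
A non-greedy quantifier consumes as few characters as it can — just enough that the remainder of the pattern still matches from where it stops; whatever follows it matches normally.
Walking the string: at [0:20] match 'Aqzztcq-CvIK1603160l', groups = ('A', 'qzztcq', '-', 'CvIK16031').
Multiple groups make `findall` return tuples — one 4-tuple for the one match.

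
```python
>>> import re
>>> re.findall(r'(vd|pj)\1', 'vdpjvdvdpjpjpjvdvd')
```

`\1` is not a pattern — it's the concrete string captured by group 1, re-applied verbatim.
One capturing group, so `findall` returns just the captured substring from each match — 3 in all.

['vd', 'pj', 'vd']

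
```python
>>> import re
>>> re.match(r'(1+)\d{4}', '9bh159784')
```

None

Pattern: one or more of a literal '1' (captured); then exactly 4 of a digit.
`re.match` only tries the pattern at the start of the string.
Here the string doesn't start with a match, so the call returns None.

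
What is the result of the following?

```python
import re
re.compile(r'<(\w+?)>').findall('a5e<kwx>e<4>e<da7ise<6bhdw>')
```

['kwx', '4', '6bhdw']

Matches: at [3:8] match '<kwx>', group 1 = 'kwx'; at [9:12] match '<4>', group 1 = '4'; at [20:27] match '<6bhdw>', group 1 = '6bhdw'.
Because there's exactly one group, `findall` drops the full match and keeps group 1 from each hit.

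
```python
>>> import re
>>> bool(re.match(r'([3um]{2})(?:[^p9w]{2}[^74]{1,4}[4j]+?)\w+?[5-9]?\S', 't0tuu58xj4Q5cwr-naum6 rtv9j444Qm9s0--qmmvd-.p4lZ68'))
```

False

`re.match` won't scan ahead — the pattern has to work from the very first character.
Here the pattern fails at index 0, so the call returns None, and `bool(None)` is False.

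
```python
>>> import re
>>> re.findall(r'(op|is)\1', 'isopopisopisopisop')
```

['op']

A backreference is literal: `\1` must see the identical characters the first group matched.
Because there's exactly one group, `findall` drops the full match and keeps group 1 from the one hit.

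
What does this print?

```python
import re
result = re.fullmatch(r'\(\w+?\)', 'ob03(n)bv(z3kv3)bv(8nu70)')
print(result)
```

None

For `fullmatch`, every character of the input must be accounted for by the pattern.
Here there's no way to consume every character, so the call returns None.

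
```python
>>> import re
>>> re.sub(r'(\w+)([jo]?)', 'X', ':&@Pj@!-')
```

':&@X@!-'

This matches one or more of a word character (captured); then optionally one of [jo] (captured).
Matches: at [3:5] → 'Pj'.
Each match is replaced by 'X'.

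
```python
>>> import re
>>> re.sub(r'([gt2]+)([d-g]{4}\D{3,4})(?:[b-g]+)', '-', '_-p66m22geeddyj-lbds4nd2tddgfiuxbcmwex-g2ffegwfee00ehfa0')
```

'_-p66m-s4nd-mwex--00ehfa0'

The pattern matches one or more of one of [gt2] (captured); then exactly 4 of a character in [d-g], then 3 to 4 of a non-digit (captured); then one or more of a character in [b-g] (non-capturing group).
Matches: at [6:19] → '22geeddyj-lbd'; at [23:34] → '2tddgfiuxbc'; at [39:49] → 'g2ffegwfee'.
Every occurrence is swapped for '-'.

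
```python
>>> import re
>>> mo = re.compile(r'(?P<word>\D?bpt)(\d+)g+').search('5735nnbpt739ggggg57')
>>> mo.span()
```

Pattern: optionally a non-digit, then the literal 'bpt' (captured as 'word'); then one or more of a digit (captured); then one or more of a literal 'g'.
Unlike `match`, `search` isn't anchored — it looks for the pattern anywhere in the string.
The match spans [5:17] → 'nbpt739ggggg'.
Captured: group 1 = 'nbpt', group 2 = '739'.

(5, 17)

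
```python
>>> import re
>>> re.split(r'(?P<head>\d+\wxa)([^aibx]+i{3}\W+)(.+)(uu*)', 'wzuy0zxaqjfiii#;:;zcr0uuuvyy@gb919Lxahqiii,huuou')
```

The pattern matches one or more of a digit, then a word character, then the literal 'xa' (captured as 'head'); then one or more of any character except [aibx], then exactly 3 of a literal 'i', then one or more of a non-word character (captured); then one or more of any character (captured); then the literal 'u', then zero or more of a literal 'u' (captured).
Matches to split on: at [4:48] → '0zxaqjfiii#;:;zcr0uuuvyy@gb919Lxahqiii,huuou'.
`re.split` interleaves the captured-group text with the surrounding fragments.

['wzuy', '0zxa', 'qjfiii#;:;', 'zcr0uuuvyy@gb919Lxahqiii,huuo', 'u', '']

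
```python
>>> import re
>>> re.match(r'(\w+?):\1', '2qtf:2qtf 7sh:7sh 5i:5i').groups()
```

A backreference is literal: `\1` must see the identical characters the first group matched.
`re.match` only tries the pattern at the start of the string.
The match spans [0:9] → '2qtf:2qtf'.
Captured: group 1 = '2qtf'.

('2qtf',)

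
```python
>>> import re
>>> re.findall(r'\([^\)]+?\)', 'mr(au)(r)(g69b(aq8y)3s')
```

['(au)', '(r)', '(g69b(aq8y)']

`findall` yields the raw match text (3 of them) because the pattern has no groups.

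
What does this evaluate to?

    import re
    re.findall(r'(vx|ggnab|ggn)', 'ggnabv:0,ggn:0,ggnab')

['ggnab', 'ggn', 'ggnab']

Branches in `(...|...)` are attempted left-to-right; the first branch that allows the whole pattern to succeed is taken.
Because there's exactly one group, `findall` drops the full match and keeps group 1 from each hit.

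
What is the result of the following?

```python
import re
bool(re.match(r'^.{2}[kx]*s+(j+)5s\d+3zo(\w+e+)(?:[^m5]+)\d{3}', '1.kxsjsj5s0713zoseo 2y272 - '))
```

The pattern matches anchored at the start of the string; then exactly 2 of any character, then zero or more of one of [kx], then one or more of the literal 's'; then one or more of a literal 'j' (captured); then the literal '5s', then one or more of a digit, then the literal '3zo'; then one or more of a word character, then one or more of the literal 'e' (captured); then one or more of any character except [m5] (non-capturing group); then exactly 3 of a digit.
`match` is anchored at position 0; if the pattern doesn't fit there, it returns None.
Here the pattern fails at index 0, so the call returns None, and `bool(None)` is False.

False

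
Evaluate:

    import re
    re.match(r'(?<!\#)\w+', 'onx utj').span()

(0, 3)

`match` is anchored at position 0; if the pattern doesn't fit there, it returns None.
The match spans [0:3] → 'onx'.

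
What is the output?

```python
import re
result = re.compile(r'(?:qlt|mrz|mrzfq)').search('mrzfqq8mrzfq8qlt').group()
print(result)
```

Branches in `(...|...)` are attempted left-to-right; the first branch that allows the whole pattern to succeed is taken.
`re.search` scans for the first position where the pattern succeeds.
The match spans [0:3] → 'mrz'.

mrz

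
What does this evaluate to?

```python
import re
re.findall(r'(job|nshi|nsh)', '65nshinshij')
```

Alternation isn't longest-match — the leftmost alternative that fits at this position is chosen.
Matches: at [2:6] match 'nshi', group 1 = 'nshi'; at [6:10] match 'nshi', group 1 = 'nshi'.
Because there's exactly one group, `findall` drops the full match and keeps group 1 from each hit.

['nshi', 'nshi']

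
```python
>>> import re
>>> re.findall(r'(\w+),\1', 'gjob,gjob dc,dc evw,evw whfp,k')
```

['gjob', 'dc', 'evw']

After group 1 captures some text, `\1` only succeeds where that same text appears again.
Matches: at [0:9] match 'gjob,gjob', group 1 = 'gjob'; at [10:15] match 'dc,dc', group 1 = 'dc'; at [16:23] match 'evw,evw', group 1 = 'evw'.
Because there's exactly one group, `findall` drops the full match and keeps group 1 from each hit.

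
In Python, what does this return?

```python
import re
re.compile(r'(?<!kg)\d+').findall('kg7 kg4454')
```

['454']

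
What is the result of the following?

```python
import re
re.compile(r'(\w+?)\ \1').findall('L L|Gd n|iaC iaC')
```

A backreference is literal: `\1` must see the identical characters the first group matched.
Matches: at [0:3] match 'L L', group 1 = 'L'; at [9:16] match 'iaC iaC', group 1 = 'iaC'.
`findall` collects group 1 from each match (2 total).

['L', 'iaC']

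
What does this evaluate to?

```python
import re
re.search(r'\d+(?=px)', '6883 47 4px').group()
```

'4'

The positive lookaround only admits positions where the adjacent text matches; those characters stay outside the span.
`re.search` scans for the first position where the pattern succeeds.
The match spans [8:9] → '4'.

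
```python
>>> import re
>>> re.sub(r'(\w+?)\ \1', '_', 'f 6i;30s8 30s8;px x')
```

'f 6i;_;p_'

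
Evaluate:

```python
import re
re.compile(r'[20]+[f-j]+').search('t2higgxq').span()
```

(1, 6)

Pattern: one or more of one of [20]; then one or more of a character in [f-j].
The match spans [1:6] → '2higg'.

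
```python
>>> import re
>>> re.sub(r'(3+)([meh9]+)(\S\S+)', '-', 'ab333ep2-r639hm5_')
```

'ab-'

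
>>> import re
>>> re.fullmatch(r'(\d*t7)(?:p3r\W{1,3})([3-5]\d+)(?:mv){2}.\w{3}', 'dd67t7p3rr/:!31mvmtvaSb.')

None

The pattern matches zero or more of a digit, then the literal 't7' (captured); then the literal 'p3r', then 1 to 3 of a non-word character (non-capturing group); then a character in [3-5], then one or more of a digit (captured); then the literal 'mv' repeated 2 times, then any character, then exactly 3 of a word character.
`re.fullmatch` requires the pattern to consume the entire string.
Here the pattern can't cover the whole string, so the call returns None.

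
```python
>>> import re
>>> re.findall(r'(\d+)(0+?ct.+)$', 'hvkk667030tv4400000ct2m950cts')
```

[('440000', '0ct2m950cts')]

The pattern matches one or more of a digit (captured); then one or more of the literal '0' (lazy), then the literal 'ct', then one or more of any character (captured); then anchored at the end.
Scanning left to right: at [12:29] match '4400000ct2m950cts', groups = ('440000', '0ct2m950cts').
Multiple groups make `findall` return tuples — one 2-tuple for the one match.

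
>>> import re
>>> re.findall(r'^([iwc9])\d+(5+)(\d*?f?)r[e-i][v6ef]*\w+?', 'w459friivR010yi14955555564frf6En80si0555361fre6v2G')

[('w', '5', '9f')]

Pattern: anchored at the start of the string; then one of [iwc9] (captured); then one or more of a digit; then one or more of a literal '5' (captured); then zero or more of a digit (lazy), then optionally a literal 'f' (captured); then a literal 'r', then a character in [e-i], then zero or more of one of [v6ef]; then one or more of a word character (lazy).
Matches: at [0:8] match 'w459frii', groups = ('w', '5', '9f').
Multiple groups make `findall` return tuples — one 3-tuple for the one match.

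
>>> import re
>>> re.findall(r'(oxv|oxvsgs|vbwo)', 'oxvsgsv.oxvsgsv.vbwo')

['oxv', 'oxv', 'vbwo']

`|` is ordered: at each position the engine commits to the first alternative that works.
One capturing group, so `findall` returns just the captured substring from each match — 3 in all.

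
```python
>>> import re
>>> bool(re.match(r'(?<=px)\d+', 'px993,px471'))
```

`re.match` only tries the pattern at the start of the string.
Here the string doesn't start with a match, so the call returns None, and `bool(None)` is False.

False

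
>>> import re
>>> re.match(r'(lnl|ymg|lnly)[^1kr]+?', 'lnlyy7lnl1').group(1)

'lnl'

The match spans [0:4] → 'lnly'.
Captured: group 1 = 'lnl'.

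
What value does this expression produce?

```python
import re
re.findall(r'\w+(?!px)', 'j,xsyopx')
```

Because the assertion is negative and zero-width, positions next to the forbidden text are skipped.
Walking the string: at [0:1] → 'j'; at [2:8] → 'xsyopx'.
Since nothing is captured, `findall` lists the 2 matched substrings directly.

['j', 'xsyopx']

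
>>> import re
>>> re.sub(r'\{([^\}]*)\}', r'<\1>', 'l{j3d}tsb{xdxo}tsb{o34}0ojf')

'l<j3d>tsb<xdxo>tsb<o34>0ojf'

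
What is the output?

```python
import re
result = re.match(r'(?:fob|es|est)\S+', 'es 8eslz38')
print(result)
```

With `match`, the pattern is implicitly anchored at the beginning.
Here position 0 doesn't satisfy it, so the call returns None.

None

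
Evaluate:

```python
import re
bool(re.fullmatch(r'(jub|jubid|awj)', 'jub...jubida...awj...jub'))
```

`re.fullmatch` requires the pattern to consume the entire string.
Here the string isn't matched end-to-end, so the call returns None, and `bool(None)` is False.

False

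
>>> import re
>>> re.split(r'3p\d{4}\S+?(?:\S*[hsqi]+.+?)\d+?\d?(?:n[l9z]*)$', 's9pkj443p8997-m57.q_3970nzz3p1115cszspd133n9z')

Pattern: the literal '3p', then exactly 4 of a digit, then one or more of a non-whitespace character (lazy); then zero or more of a non-whitespace character, then one or more of one of [hsqi], then one or more of any character (lazy) (non-capturing group); then one or more of a digit (lazy), then optionally a digit; then the literal 'n', then zero or more of one of [l9z] (non-capturing group); then anchored at the end.
Matches to split on: at [7:45] → '3p8997-m57.q_3970nzz3p1115cszspd133n9z'.
Each match becomes a cut point; 2 segments remain.

['s9pkj44', '']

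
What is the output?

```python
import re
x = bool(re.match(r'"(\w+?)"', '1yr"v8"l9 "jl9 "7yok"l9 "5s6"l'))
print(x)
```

`re.match` won't scan ahead — the pattern has to work from the very first character.
Here position 0 doesn't satisfy it, so the call returns None, and `bool(None)` is False.

False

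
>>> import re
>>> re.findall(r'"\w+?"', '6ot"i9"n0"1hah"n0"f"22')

['"i9"', '"1hah"', '"f"']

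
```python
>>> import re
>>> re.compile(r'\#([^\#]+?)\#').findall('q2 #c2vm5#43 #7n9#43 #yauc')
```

['c2vm5', '7n9']

One capturing group, so `findall` returns just the captured substring from each match — 2 in all.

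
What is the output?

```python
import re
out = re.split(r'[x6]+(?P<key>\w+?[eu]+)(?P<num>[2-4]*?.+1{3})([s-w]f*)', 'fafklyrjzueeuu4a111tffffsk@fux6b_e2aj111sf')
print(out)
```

['fafklyrjzueeuu4a111tffffsk@fu', 'b_e', '2aj111', 'sf', '']

The pattern matches one or more of one of [x6]; then one or more of a word character (lazy), then one or more of one of [eu] (captured as 'key'); then zero or more of a character in [2-4] (lazy), then one or more of any character, then exactly 3 of a literal '1' (captured as 'num'); then a character in [s-w], then zero or more of a literal 'f' (captured).
Matches to split on: at [29:42] → 'x6b_e2aj111sf'.
`re.split` interleaves the captured-group text with the surrounding fragments.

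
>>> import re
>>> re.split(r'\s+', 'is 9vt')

This matches one or more of whitespace.
`split` removes every match and returns the 2 fragments in between.

['is', '9vt']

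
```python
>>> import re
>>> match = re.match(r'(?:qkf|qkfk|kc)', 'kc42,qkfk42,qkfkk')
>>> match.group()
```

With `match`, the pattern is implicitly anchored at the beginning.
The match spans [0:2] → 'kc'.

'kc'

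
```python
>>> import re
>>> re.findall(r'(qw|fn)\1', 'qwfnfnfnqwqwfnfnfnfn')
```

['fn', 'qw', 'fn', 'fn']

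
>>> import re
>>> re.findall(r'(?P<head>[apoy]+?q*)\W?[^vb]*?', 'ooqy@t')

Pattern: one or more of one of [apoy] (lazy), then zero or more of the literal 'q' (captured as 'head'); then optionally a non-word character, then zero or more of any character except [vb] (lazy).
Walking the string: at [0:1] match 'o', group 1 = 'o'; at [1:3] match 'oq', group 1 = 'oq'; at [3:5] match 'y@', group 1 = 'y'.
`findall` collects group 1 from each match (3 total).

['o', 'oq', 'y']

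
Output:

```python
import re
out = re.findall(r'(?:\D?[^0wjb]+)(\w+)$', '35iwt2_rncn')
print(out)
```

['wt2_rncn']

Pattern: optionally a non-digit, then one or more of any character except [0wjb] (non-capturing group); then one or more of a word character (captured); then anchored at the end.
Scanning left to right: at [0:11] match '35iwt2_rncn', group 1 = 'wt2_rncn'.
With a single group, `findall` returns only what that group captured — 1 item.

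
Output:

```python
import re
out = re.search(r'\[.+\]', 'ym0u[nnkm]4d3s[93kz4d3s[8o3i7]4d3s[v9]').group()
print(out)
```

[nnkm]4d3s[93kz4d3s[8o3i7]4d3s[v9]

The match spans [4:38] → '[nnkm]4d3s[93kz4d3s[8o3i7]4d3s[v9]'.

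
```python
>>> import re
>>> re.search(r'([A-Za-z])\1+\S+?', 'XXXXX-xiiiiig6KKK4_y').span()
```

(0, 6)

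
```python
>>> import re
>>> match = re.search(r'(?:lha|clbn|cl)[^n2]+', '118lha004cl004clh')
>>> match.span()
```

The match spans [3:17] → 'lha004cl004clh'.

(3, 17)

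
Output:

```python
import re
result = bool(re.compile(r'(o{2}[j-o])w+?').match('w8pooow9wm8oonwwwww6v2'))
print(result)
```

False

`re.match` only tries the pattern at the start of the string.
Here the pattern fails at index 0, so the call returns None, and `bool(None)` is False.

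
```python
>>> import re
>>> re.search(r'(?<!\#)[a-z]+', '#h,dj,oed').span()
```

Because the assertion is negative and zero-width, positions next to the forbidden text are skipped.
`search` walks the string left to right and returns the first match it finds.
The match spans [3:5] → 'dj'.

(3, 5)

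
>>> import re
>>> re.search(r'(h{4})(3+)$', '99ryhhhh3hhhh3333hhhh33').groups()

The match spans [17:23] → 'hhhh33'.
Captured: group 1 = 'hhhh', group 2 = '33'.

('hhhh', '33')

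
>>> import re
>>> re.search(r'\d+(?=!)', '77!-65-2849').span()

Because the assertion is zero-width, the text it checks is not consumed and won't appear in the result.
Unlike `match`, `search` isn't anchored — it looks for the pattern anywhere in the string.
The match spans [0:2] → '77'.

(0, 2)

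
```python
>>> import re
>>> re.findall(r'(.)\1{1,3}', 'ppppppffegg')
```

['p', 'p', 'f', 'g']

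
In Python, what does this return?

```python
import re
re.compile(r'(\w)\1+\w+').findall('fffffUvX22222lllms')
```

['f']

A backreference is literal: `\1` must see the identical characters the first group matched.
Scanning left to right: at [0:18] match 'fffffUvX22222lllms', group 1 = 'f'.
`findall` collects group 1 from the one match (1 total).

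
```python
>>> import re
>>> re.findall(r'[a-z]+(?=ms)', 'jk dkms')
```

Lookahead/lookbehind check context without consuming it, so the matched span excludes the asserted characters.
With no groups in the pattern, `findall` gives back each whole match — 1 here.

['dk']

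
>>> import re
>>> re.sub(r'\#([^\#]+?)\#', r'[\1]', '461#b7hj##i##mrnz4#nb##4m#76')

'461[b7hj][i][mrnz4]nb#[4m]76'

Each match is replaced using the text its own group 1 captured.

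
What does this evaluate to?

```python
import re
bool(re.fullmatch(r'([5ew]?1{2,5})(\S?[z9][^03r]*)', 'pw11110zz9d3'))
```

False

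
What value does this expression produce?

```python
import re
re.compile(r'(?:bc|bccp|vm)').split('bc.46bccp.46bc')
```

['', '.46', 'cp.46', '']

Branches in `(...|...)` are attempted left-to-right; the first branch that allows the whole pattern to succeed is taken.
Matches to split on: at [0:2] → 'bc'; at [5:7] → 'bc'; at [12:14] → 'bc'.
The string is cut at each match, leaving 4 pieces.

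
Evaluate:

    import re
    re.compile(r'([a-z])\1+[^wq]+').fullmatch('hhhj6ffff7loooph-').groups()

('h',)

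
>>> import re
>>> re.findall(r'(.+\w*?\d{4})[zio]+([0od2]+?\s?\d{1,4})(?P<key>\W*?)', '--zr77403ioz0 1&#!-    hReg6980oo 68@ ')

A `+?`/`*?`/`{m,n}?` starts at its minimum and grows only as far as needed for what follows to match.
`findall` packs the 3 group values into a tuple for every match.

[('--zr77403ioz0 1&#!-    hReg6980', 'o 68', '')]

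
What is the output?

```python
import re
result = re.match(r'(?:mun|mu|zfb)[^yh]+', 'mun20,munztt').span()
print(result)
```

(0, 12)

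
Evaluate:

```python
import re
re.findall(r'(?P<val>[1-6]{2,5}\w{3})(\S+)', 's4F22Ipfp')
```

[('22Ipf', 'p')]

Pattern: 2 to 5 of a character in [1-6], then exactly 3 of a word character (captured as 'val'); then one or more of a non-whitespace character (captured).
Matches: at [3:9] match '22Ipfp', groups = ('22Ipf', 'p').
With 2 capturing groups, `findall` returns a 2-tuple per match.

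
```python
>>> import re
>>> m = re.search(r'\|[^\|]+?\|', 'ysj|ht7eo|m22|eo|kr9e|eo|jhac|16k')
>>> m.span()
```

(3, 10)

The match spans [3:10] → '|ht7eo|'.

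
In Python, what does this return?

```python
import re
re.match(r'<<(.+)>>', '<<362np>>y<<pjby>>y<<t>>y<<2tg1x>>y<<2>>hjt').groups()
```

('362np>>y<<pjby>>y<<t>>y<<2tg1x>>y<<2',)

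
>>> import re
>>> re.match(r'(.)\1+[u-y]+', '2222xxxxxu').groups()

The match spans [0:10] → '2222xxxxxu'.
Captured: group 1 = '2'.

('2',)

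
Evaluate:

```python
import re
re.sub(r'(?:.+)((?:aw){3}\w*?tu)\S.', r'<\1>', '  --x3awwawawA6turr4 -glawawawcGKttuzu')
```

This matches one or more of any character (non-capturing group); then the literal 'aw' repeated 3 times, then zero or more of a word character (lazy), then the literal 'tu' (captured); then a non-whitespace character, then any character.
Matches: at [0:38] → '  --x3awwawawA6turr4 -glawawawcGKttuzu'.
`\1` in the replacement pulls in group 1's text for each match.

'<awawawcGKttu>'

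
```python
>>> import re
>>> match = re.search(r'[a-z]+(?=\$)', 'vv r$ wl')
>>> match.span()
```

(3, 4)

The lookaround is zero-width — it requires the adjacent text to match without consuming it, so the asserted text isn't part of the match.
The match spans [3:4] → 'r'.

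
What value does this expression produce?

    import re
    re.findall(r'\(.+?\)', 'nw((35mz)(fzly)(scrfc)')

With the lazy modifier that quantifier settles for the fewest repetitions that let the rest of the pattern succeed (the atoms after it are unaffected and can still be greedy).
Walking the string: at [2:9] → '((35mz)'; at [9:15] → '(fzly)'; at [15:22] → '(scrfc)'.
Since nothing is captured, `findall` lists the 3 matched substrings directly.

['((35mz)', '(fzly)', '(scrfc)']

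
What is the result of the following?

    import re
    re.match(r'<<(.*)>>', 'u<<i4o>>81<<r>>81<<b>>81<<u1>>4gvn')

With `match`, the pattern is implicitly anchored at the beginning.
Here the string doesn't start with a match, so the call returns None.

None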